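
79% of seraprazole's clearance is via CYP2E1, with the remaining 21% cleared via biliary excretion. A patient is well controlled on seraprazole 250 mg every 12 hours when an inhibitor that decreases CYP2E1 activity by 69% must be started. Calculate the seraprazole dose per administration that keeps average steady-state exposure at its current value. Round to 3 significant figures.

CYP2E1: 0.79 × 0.31 = 0.2449
Other: 0.21 (unchanged)
Relative clearance = 0.2449 + 0.21 = 0.4549.
Exposure is unchanged when dose changes in proportion to clearance. New dose = 250 mg × 0.4549 = 114 mg.

114 mg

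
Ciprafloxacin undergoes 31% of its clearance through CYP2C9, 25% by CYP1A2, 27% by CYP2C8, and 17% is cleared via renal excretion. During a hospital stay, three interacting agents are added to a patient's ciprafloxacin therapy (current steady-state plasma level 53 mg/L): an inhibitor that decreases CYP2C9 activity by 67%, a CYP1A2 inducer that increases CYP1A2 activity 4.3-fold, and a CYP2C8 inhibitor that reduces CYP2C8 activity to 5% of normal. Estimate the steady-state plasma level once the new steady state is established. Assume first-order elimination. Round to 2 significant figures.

CYP2C9: 0.31 × 0.33 = 0.1023
CYP1A2: 0.25 × 4.3 = 1.075
CYP2C8: 0.27 × 0.05 = 0.0135
Other: 0.17 (unchanged)
New clearance relative to baseline: 0.1023 + 1.075 + 0.0135 + 0.17 = 1.3608.
Dividing the baseline by the relative clearance: 53 / 1.3608 = 39 mg/L.

39 mg/L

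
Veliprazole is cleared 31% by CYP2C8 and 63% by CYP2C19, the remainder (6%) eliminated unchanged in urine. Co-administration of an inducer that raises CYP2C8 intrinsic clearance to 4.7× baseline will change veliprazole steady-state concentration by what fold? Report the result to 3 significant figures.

0.466

CYP2C8: 0.31 × 4.7 = 1.457
CYP2C19: 0.63 (unchanged)
Other: 0.06 (unchanged)
CL_new/CL_old = 1.457 + 0.63 + 0.06 = 2.147.
Since steady-state concentration ∝ 1/CL, the ratio is 1 / 2.147 = 0.466.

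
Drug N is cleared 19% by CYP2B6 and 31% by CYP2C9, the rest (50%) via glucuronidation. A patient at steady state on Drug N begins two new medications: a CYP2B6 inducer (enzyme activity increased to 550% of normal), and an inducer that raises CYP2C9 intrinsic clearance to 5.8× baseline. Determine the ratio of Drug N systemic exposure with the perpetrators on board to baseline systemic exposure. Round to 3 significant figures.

0.299

The CYP2B6 pathway (19% of clearance) increases to 5.5× activity: 0.19 × 5.5 = 1.045.
The CYP2C9 pathway (31% of clearance) rises to 5.8× activity: 0.31 × 5.8 = 1.798.
The remaining 50% of clearance is unaffected.
Relative clearance = 1.045 + 1.798 + 0.5 = 3.343.
Net systemic exposure ratio = 1 / 3.343 = 0.299.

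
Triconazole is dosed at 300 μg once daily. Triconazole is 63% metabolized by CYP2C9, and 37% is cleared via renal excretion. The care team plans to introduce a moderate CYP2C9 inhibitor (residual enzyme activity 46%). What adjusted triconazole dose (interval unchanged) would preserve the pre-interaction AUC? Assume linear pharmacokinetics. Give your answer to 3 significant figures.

The CYP2C9 pathway (63% of clearance) drops to 0.46× activity: 0.63 × 0.46 = 0.2898.
The remaining 37% of clearance is unaffected.
Relative clearance = 0.2898 + 0.37 = 0.6598.
Css,avg = (dose rate)/CL, so holding Css fixed requires dose ∝ CL: 300 × 0.6598 = 198 μg.

198 μg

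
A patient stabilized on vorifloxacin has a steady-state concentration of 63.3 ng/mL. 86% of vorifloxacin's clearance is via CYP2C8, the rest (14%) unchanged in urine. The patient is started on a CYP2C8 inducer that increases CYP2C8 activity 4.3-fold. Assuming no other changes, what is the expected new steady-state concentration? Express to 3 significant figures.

The CYP2C8 pathway (86% of clearance) is boosted to 4.3× activity: 0.86 × 4.3 = 3.698.
Non-CYP routes (14%) are unchanged.
Relative clearance = 3.698 + 0.14 = 3.838.
With dosing unchanged, steady-state concentration scales as 1/CL: 63.3 / 3.838 = 16.5 ng/mL.

16.5 ng/mL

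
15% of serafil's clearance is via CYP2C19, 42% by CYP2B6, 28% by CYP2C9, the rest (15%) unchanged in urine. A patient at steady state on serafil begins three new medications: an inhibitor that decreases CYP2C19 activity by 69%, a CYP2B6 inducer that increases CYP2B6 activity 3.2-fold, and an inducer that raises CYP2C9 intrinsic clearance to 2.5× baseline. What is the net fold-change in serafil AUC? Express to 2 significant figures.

0.45

The CYP2C19 pathway (15% of clearance) is reduced to 0.31× activity: 0.15 × 0.31 = 0.0465.
The CYP2B6 pathway (42% of clearance) rises to 3.2× activity: 0.42 × 3.2 = 1.344.
The CYP2C9 pathway (28% of clearance) rises to 2.5× activity: 0.28 × 2.5 = 0.7.
The remaining 15% of clearance is unaffected.
Relative clearance = 0.0465 + 1.344 + 0.7 + 0.15 = 2.2405.
AUC ∝ 1/CL: fold-change = 1 / 2.2405 = 0.45.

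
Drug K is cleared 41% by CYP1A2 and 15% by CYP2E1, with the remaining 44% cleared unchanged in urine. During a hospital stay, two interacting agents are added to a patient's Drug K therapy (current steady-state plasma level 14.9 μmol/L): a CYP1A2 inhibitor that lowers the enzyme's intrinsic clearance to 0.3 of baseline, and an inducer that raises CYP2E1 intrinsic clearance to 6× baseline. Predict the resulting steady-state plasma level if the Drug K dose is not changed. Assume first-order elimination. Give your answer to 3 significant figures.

The CYP1A2 pathway (41% of clearance) falls to 0.3× activity: 0.41 × 0.3 = 0.123.
The CYP2E1 pathway (15% of clearance) rises to 6× activity: 0.15 × 6 = 0.9.
The remaining 44% of clearance is unaffected.
New clearance relative to baseline: 0.123 + 0.9 + 0.44 = 1.463.
Dividing the baseline by the relative clearance: 14.9 / 1.463 = 10.2 μmol/L.

10.2 μmol/L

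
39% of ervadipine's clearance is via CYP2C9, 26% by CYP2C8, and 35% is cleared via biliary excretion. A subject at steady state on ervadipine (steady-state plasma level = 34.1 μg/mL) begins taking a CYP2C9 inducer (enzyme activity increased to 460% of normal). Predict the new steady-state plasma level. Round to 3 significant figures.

14.2 μg/mL

CYP2C9: 0.39 × 4.6 = 1.794
CYP2C8: 0.26 (unchanged)
Other: 0.35 (unchanged)
Relative clearance = 1.794 + 0.26 + 0.35 = 2.404.
With dosing unchanged, steady-state plasma level scales as 1/CL: 34.1 / 2.404 = 14.2 μg/mL.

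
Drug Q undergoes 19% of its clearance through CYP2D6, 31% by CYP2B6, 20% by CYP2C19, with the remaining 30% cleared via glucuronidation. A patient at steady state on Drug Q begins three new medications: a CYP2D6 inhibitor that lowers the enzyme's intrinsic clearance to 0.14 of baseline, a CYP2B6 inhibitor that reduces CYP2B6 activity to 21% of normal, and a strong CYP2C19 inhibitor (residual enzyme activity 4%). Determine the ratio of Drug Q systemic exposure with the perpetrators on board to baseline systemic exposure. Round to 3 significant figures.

CYP2D6: 0.19 × 0.14 = 0.0266
CYP2B6: 0.31 × 0.21 = 0.0651
CYP2C19: 0.2 × 0.04 = 0.008
Other: 0.3 (unchanged)
CL_new/CL_old = 0.0266 + 0.0651 + 0.008 + 0.3 = 0.3997.
Systemic exposure ∝ 1/CL: fold-change = 1 / 0.3997 = 2.50.

2.50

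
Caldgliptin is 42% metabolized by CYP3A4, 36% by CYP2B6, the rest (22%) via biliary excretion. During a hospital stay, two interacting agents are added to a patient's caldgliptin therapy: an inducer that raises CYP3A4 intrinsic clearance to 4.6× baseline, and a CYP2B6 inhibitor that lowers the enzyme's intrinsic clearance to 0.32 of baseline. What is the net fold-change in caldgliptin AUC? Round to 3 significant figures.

0.441

The CYP3A4 pathway (42% of clearance) increases to 4.6× activity: 0.42 × 4.6 = 1.932.
The CYP2B6 pathway (36% of clearance) drops to 0.32× activity: 0.36 × 0.32 = 0.1152.
Non-CYP routes (22%) are unchanged.
CL_new/CL_old = 1.932 + 0.1152 + 0.22 = 2.2672.
Net AUC ratio = 1 / 2.2672 = 0.441.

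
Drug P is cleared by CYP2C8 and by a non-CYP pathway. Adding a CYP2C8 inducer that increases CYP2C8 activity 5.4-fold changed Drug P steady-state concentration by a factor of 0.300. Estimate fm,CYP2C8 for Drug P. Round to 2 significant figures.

Let fm be the CYP2C8 fraction. New clearance relative to baseline = fm × 5.4 + (1 − fm).
Steady-state concentration ratio = 1 / (new CL fraction), so new CL fraction = 1 / 0.300 = 3.333.
fm × 5.4 + 1 − fm = 3.333  ⇒  fm × (5.4 − 1) = 2.333  ⇒  fm = 0.53.

0.53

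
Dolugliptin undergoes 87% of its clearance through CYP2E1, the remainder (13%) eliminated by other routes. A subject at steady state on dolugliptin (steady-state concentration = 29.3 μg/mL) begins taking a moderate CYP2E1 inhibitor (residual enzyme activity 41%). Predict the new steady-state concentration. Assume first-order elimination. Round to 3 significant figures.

60.2 μg/mL

The CYP2E1 pathway (87% of clearance) drops to 0.41× activity: 0.87 × 0.41 = 0.3567.
Non-CYP routes (13%) are unchanged.
CL_new/CL_old = 0.3567 + 0.13 = 0.4867.
Steady-state concentration ∝ 1/CL, so new value = 29.3 / 0.4867 = 60.2 μg/mL.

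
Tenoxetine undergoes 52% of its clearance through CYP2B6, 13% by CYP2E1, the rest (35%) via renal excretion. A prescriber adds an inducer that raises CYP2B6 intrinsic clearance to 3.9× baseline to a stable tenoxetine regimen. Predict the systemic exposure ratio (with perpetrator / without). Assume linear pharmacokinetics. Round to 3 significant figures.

0.399

The CYP2B6 pathway (52% of clearance) increases to 3.9× activity: 0.52 × 3.9 = 2.028.
CYP2E1 (13%) and the residual 35% are unaffected.
CL_new/CL_old = 2.028 + 0.13 + 0.35 = 2.508.
Systemic exposure ratio = CL_old/CL_new = 1 / 2.508 = 0.399.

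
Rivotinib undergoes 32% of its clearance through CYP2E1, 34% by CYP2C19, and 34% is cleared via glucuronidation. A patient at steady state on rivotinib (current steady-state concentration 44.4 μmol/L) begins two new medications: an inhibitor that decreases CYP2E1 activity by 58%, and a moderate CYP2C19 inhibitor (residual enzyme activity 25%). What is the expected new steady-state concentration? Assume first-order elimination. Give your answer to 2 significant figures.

CYP2E1: 0.32 × 0.42 = 0.1344
CYP2C19: 0.34 × 0.25 = 0.085
Other: 0.34 (unchanged)
New clearance relative to baseline: 0.1344 + 0.085 + 0.34 = 0.5594.
Dividing the baseline by the relative clearance: 44.4 / 0.5594 = 79 μmol/L.

79 μmol/L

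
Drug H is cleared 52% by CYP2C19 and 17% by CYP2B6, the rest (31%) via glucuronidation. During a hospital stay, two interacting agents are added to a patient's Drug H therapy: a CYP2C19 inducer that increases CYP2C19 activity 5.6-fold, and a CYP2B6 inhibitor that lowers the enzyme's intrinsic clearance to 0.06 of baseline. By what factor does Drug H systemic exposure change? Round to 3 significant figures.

The CYP2C19 pathway (52% of clearance) increases to 5.6× activity: 0.52 × 5.6 = 2.912.
The CYP2B6 pathway (17% of clearance) falls to 0.06× activity: 0.17 × 0.06 = 0.0102.
Non-CYP routes (31%) are unchanged.
New clearance relative to baseline: 2.912 + 0.0102 + 0.31 = 3.2322.
Systemic exposure ∝ 1/CL: fold-change = 1 / 3.2322 = 0.309.

0.309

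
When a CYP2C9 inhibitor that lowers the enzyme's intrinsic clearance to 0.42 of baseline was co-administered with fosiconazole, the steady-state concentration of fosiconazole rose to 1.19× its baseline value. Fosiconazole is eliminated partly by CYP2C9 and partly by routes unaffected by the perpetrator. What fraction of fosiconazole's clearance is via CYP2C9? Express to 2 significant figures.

Let fm be the CYP2C9 fraction. New clearance relative to baseline = fm × 0.42 + (1 − fm).
Steady-state concentration ratio = 1 / (new CL fraction), so new CL fraction = 1 / 1.19 = 0.8403.
fm × 0.42 + 1 − fm = 0.8403  ⇒  fm × (0.42 − 1) = −0.1597  ⇒  fm = 0.28.

0.28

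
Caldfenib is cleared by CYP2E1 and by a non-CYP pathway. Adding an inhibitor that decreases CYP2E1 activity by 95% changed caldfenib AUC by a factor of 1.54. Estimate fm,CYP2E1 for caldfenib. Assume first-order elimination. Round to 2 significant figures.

CL'/CL = 1 / 1.54 = 0.6494
0.05·fm + (1 − fm) = 0.6494
fm = (0.6494 − 1) / (0.05 − 1) = 0.37

0.37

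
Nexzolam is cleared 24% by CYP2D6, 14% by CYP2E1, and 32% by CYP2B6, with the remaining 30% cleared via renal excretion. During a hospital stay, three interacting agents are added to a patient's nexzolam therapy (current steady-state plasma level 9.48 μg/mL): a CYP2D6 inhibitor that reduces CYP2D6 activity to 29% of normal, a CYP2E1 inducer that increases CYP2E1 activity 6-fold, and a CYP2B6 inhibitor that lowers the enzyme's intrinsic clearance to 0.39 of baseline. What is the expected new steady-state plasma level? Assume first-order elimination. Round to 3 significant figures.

The CYP2D6 pathway (24% of clearance) falls to 0.29× activity: 0.24 × 0.29 = 0.0696.
The CYP2E1 pathway (14% of clearance) is boosted to 6× activity: 0.14 × 6 = 0.84.
The CYP2B6 pathway (32% of clearance) is reduced to 0.39× activity: 0.32 × 0.39 = 0.1248.
The remaining 30% of clearance is unaffected.
CL_new/CL_old = 0.0696 + 0.84 + 0.1248 + 0.3 = 1.3344.
Dividing the baseline by the relative clearance: 9.48 / 1.3344 = 7.10 μg/mL.

7.10 μg/mL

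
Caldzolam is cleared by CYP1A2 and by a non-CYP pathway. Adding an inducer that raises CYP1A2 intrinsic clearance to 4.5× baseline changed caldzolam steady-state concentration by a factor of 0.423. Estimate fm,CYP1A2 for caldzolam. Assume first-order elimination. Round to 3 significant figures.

CL'/CL = 1 / 0.423 = 2.364
4.5·fm + (1 − fm) = 2.364
fm = (2.364 − 1) / (4.5 − 1) = 0.390

0.390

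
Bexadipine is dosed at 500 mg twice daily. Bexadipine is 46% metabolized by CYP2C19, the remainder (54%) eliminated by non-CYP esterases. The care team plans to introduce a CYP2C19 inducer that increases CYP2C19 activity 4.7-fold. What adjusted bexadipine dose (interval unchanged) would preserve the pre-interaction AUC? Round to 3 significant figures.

The CYP2C19 pathway (46% of clearance) is boosted to 4.7× activity: 0.46 × 4.7 = 2.162.
The remaining 54% of clearance is unaffected.
New clearance relative to baseline: 2.162 + 0.54 = 2.702.
Exposure is unchanged when dose changes in proportion to clearance. New dose = 500 mg × 2.702 = 1.35 × 10³ mg.

1.35 × 10³ mg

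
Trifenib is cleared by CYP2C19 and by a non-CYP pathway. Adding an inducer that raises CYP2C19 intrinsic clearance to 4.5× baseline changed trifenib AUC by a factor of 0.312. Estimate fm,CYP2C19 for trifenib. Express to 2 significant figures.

CL'/CL = 1 / 0.312 = 3.205
4.5·fm + (1 − fm) = 3.205
fm = (3.205 − 1) / (4.5 − 1) = 0.63

0.63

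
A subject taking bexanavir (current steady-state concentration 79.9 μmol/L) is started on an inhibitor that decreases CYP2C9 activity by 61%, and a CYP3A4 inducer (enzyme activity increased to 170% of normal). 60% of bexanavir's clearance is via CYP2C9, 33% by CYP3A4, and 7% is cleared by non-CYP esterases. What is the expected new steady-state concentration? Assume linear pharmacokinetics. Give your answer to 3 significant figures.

92.4 μmol/L

The CYP2C9 pathway (60% of clearance) drops to 0.39× activity: 0.6 × 0.39 = 0.234.
The CYP3A4 pathway (33% of clearance) rises to 1.7× activity: 0.33 × 1.7 = 0.561.
Non-CYP routes (7%) are unchanged.
Relative clearance = 0.234 + 0.561 + 0.07 = 0.865.
Dividing the baseline by the relative clearance: 79.9 / 0.865 = 92.4 μmol/L.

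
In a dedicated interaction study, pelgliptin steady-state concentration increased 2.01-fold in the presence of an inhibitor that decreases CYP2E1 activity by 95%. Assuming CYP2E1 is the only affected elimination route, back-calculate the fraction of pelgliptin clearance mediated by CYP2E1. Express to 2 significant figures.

CL'/CL = 1 / 2.01 = 0.4975
0.05·fm + (1 − fm) = 0.4975
fm = (0.4975 − 1) / (0.05 − 1) = 0.53

0.53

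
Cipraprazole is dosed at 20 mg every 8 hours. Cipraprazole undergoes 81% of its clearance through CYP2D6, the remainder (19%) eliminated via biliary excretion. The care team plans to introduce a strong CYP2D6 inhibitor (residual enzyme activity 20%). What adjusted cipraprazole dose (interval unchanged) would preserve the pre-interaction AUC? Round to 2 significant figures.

CYP2D6: 0.81 × 0.2 = 0.162
Other: 0.19 (unchanged)
CL_new/CL_old = 0.162 + 0.19 = 0.352.
Exposure is unchanged when dose changes in proportion to clearance. New dose = 20 mg × 0.352 = 7.0 mg.

7.0 mg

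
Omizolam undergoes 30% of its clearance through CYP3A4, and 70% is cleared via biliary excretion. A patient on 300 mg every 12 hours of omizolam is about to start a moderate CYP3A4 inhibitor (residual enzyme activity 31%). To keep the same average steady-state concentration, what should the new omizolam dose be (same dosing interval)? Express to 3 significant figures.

238 mg

The CYP3A4 pathway (30% of clearance) is reduced to 0.31× activity: 0.3 × 0.31 = 0.093.
The remaining 70% of clearance is unaffected.
Relative clearance = 0.093 + 0.7 = 0.793.
Css,avg = (dose rate)/CL, so holding Css fixed requires dose ∝ CL: 300 × 0.793 = 238 mg.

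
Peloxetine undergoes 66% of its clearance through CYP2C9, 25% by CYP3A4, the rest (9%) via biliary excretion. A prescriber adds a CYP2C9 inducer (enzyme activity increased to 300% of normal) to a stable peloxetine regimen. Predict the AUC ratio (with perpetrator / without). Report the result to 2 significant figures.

The CYP2C9 pathway (66% of clearance) increases to 3× activity: 0.66 × 3 = 1.98.
CYP3A4 (25%) and the residual 9% are unaffected.
New clearance relative to baseline: 1.98 + 0.25 + 0.09 = 2.32.
Since AUC ∝ 1/CL, the ratio is 1 / 2.32 = 0.43.

0.43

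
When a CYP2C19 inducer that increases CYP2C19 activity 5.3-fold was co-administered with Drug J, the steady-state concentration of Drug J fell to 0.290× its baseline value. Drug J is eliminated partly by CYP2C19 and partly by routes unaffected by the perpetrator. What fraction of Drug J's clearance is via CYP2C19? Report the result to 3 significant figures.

CL'/CL = 1 / 0.290 = 3.448
5.3·fm + (1 − fm) = 3.448
fm = (3.448 − 1) / (5.3 − 1) = 0.569

0.569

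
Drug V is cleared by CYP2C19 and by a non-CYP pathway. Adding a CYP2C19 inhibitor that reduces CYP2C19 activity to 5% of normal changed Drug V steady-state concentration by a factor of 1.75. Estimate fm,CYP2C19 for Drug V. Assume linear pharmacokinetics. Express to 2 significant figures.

Let fm be the CYP2C19 fraction. New clearance relative to baseline = fm × 0.05 + (1 − fm).
Steady-state concentration ratio = 1 / (new CL fraction), so new CL fraction = 1 / 1.75 = 0.5714.
fm × 0.05 + 1 − fm = 0.5714  ⇒  fm × (0.05 − 1) = −0.4286  ⇒  fm = 0.45.

0.45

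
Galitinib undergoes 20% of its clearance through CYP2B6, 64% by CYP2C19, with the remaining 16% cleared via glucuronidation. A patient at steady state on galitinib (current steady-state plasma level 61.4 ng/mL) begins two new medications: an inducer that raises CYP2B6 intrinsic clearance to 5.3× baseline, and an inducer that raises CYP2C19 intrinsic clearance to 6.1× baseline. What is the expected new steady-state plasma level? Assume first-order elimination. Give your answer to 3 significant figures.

12.0 ng/mL

CYP2B6: 0.2 × 5.3 = 1.06
CYP2C19: 0.64 × 6.1 = 3.904
Other: 0.16 (unchanged)
CL_new/CL_old = 1.06 + 3.904 + 0.16 = 5.124.
Steady-state plasma level ∝ 1/CL: new value = 61.4 / 5.124 = 12.0 ng/mL.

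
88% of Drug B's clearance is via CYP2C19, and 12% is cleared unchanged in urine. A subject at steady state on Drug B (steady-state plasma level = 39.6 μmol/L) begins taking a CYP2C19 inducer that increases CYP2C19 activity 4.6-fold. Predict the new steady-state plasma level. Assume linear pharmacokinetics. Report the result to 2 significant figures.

The CYP2C19 pathway (88% of clearance) increases to 4.6× activity: 0.88 × 4.6 = 4.048.
The remaining 12% of clearance is unaffected.
New clearance relative to baseline: 4.048 + 0.12 = 4.168.
Steady-state plasma level ∝ 1/CL, so new value = 39.6 / 4.168 = 9.5 μmol/L.

9.5 μmol/L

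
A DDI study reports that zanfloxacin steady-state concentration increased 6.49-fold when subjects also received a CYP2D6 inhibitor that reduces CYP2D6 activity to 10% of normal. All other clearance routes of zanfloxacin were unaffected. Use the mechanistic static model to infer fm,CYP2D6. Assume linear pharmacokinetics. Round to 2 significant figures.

0.94

Let x = fm,CYP2D6. Because steady-state concentration ∝ 1/CL, relative clearance fell to 1/6.49 = 0.1541.
Only the CYP2D6 route changed, so 0.1541 = x·0.1 + (1 − x), giving x = 0.94.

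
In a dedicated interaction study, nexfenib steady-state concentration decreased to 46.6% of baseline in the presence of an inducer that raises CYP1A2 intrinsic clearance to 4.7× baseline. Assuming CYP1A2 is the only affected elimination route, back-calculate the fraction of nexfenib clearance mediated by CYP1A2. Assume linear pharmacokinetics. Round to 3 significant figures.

CL'/CL = 1 / 0.466 = 2.146
4.7·fm + (1 − fm) = 2.146
fm = (2.146 − 1) / (4.7 − 1) = 0.310

0.310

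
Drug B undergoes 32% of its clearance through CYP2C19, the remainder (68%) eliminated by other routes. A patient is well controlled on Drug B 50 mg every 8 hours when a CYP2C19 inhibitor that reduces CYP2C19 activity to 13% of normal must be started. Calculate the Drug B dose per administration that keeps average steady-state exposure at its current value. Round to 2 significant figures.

The CYP2C19 pathway (32% of clearance) falls to 0.13× activity: 0.32 × 0.13 = 0.0416.
Non-CYP routes (68%) are unchanged.
New clearance relative to baseline: 0.0416 + 0.68 = 0.7216.
To maintain the same steady-state level, dose must scale with clearance: new dose = 50 × 0.7216 = 36 mg.

36 mg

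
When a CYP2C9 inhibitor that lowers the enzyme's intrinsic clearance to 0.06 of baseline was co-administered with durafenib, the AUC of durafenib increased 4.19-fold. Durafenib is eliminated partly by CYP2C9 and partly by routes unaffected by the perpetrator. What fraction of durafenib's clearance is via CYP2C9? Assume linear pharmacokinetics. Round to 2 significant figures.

0.81

Call the CYP2C9 fraction fm. After the interaction, CL_new/CL_old = fm × 0.06 + (1 − fm).
AUC ratio = 1 / (new CL fraction), so new CL fraction = 1 / 4.19 = 0.2387.
fm × 0.06 + 1 − fm = 0.2387  ⇒  fm × (0.06 − 1) = −0.7613  ⇒  fm = 0.81.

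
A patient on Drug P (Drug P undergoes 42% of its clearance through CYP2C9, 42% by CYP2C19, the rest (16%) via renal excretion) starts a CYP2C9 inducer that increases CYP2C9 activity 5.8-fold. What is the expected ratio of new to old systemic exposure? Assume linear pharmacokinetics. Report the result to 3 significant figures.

0.332

CYP2C9: 0.42 × 5.8 = 2.436
CYP2C19: 0.42 (unchanged)
Other: 0.16 (unchanged)
New clearance relative to baseline: 2.436 + 0.42 + 0.16 = 3.016.
Systemic exposure is inversely proportional to clearance, so the fold-change is 1 / 3.016 = 0.332.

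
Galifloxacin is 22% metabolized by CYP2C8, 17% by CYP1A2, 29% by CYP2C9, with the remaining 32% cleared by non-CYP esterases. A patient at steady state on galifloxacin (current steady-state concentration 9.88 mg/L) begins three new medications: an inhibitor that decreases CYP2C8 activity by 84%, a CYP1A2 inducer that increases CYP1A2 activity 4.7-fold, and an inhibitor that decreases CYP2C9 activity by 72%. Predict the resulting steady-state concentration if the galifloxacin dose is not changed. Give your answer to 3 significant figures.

8.00 mg/L

The CYP2C8 pathway (22% of clearance) is reduced to 0.16× activity: 0.22 × 0.16 = 0.0352.
The CYP1A2 pathway (17% of clearance) is boosted to 4.7× activity: 0.17 × 4.7 = 0.799.
The CYP2C9 pathway (29% of clearance) is reduced to 0.28× activity: 0.29 × 0.28 = 0.0812.
The remaining 32% of clearance is unaffected.
New clearance relative to baseline: 0.0352 + 0.799 + 0.0812 + 0.32 = 1.2354.
Steady-state concentration ∝ 1/CL: new value = 9.88 / 1.2354 = 8.00 mg/L.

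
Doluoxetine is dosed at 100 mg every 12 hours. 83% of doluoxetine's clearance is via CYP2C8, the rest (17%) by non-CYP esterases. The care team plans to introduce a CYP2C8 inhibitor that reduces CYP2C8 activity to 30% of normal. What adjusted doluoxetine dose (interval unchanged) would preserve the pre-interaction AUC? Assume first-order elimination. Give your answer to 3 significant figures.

41.9 mg

CYP2C8: 0.83 × 0.3 = 0.249
Other: 0.17 (unchanged)
New clearance relative to baseline: 0.249 + 0.17 = 0.419.
Css,avg = (dose rate)/CL, so holding Css fixed requires dose ∝ CL: 100 × 0.419 = 41.9 mg.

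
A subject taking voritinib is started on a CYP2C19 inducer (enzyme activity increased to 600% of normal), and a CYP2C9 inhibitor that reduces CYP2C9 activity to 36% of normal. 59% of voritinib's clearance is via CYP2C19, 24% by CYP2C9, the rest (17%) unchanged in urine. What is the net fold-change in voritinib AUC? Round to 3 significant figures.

CYP2C19: 0.59 × 6 = 3.54
CYP2C9: 0.24 × 0.36 = 0.0864
Other: 0.17 (unchanged)
Relative clearance = 3.54 + 0.0864 + 0.17 = 3.7964.
Because AUC varies inversely with clearance, the combined effect is 1 / 3.7964 = 0.263.

0.263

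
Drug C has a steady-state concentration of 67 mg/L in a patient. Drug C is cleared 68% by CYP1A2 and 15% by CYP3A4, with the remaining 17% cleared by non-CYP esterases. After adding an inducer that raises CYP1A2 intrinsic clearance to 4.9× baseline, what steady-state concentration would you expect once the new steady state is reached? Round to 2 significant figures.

18 mg/L

The CYP1A2 pathway (68% of clearance) is boosted to 4.9× activity: 0.68 × 4.9 = 3.332.
CYP3A4 (15%) and the residual 17% are unaffected.
New clearance relative to baseline: 3.332 + 0.15 + 0.17 = 3.652.
With dosing unchanged, steady-state concentration scales as 1/CL: 67 / 3.652 = 18 mg/L.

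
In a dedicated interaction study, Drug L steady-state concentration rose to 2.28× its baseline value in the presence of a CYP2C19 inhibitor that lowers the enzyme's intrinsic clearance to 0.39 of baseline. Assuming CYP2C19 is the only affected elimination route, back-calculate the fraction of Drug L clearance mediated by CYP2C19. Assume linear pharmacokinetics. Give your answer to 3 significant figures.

Call the CYP2C19 fraction fm. After the interaction, CL_new/CL_old = fm × 0.39 + (1 − fm).
Steady-state concentration ratio = 1 / (new CL fraction), so new CL fraction = 1 / 2.28 = 0.4386.
fm × 0.39 + 1 − fm = 0.4386  ⇒  fm × (0.39 − 1) = −0.5614  ⇒  fm = 0.920.

0.920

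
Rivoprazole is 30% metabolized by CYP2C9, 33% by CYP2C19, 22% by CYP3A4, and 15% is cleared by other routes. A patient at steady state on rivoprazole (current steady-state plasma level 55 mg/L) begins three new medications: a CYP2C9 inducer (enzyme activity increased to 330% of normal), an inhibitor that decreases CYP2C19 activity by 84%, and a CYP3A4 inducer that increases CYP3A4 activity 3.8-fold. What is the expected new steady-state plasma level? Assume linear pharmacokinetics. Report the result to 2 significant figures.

27 mg/L

The CYP2C9 pathway (30% of clearance) is boosted to 3.3× activity: 0.3 × 3.3 = 0.99.
The CYP2C19 pathway (33% of clearance) falls to 0.16× activity: 0.33 × 0.16 = 0.0528.
The CYP3A4 pathway (22% of clearance) is boosted to 3.8× activity: 0.22 × 3.8 = 0.836.
The remaining 15% of clearance is unaffected.
Relative clearance = 0.99 + 0.0528 + 0.836 + 0.15 = 2.0288.
Steady-state plasma level ∝ 1/CL: new value = 55 / 2.0288 = 27 mg/L.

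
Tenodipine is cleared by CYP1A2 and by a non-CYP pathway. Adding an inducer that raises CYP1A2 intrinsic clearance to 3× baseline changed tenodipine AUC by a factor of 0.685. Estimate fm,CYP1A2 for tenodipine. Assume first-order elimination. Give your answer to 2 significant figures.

Let fm be the CYP1A2 fraction. New clearance relative to baseline = fm × 3 + (1 − fm).
AUC ratio = 1 / (new CL fraction), so new CL fraction = 1 / 0.685 = 1.46.
fm × 3 + 1 − fm = 1.46  ⇒  fm × (3 − 1) = 0.4599  ⇒  fm = 0.23.

0.23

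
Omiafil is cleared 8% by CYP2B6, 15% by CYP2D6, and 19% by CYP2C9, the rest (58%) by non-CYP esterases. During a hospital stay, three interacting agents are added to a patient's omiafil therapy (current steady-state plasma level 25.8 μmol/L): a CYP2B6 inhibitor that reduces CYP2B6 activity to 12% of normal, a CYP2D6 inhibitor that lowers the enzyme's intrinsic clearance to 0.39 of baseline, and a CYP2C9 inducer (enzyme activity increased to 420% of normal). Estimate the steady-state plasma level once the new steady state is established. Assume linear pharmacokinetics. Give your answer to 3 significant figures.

The CYP2B6 pathway (8% of clearance) falls to 0.12× activity: 0.08 × 0.12 = 0.0096.
The CYP2D6 pathway (15% of clearance) falls to 0.39× activity: 0.15 × 0.39 = 0.0585.
The CYP2C9 pathway (19% of clearance) rises to 4.2× activity: 0.19 × 4.2 = 0.798.
The remaining 58% of clearance is unaffected.
Relative clearance = 0.0096 + 0.0585 + 0.798 + 0.58 = 1.4461.
New steady-state plasma level = 25.8 / 1.4461 = 17.8 μmol/L (concentration scales inversely with clearance).

17.8 μmol/L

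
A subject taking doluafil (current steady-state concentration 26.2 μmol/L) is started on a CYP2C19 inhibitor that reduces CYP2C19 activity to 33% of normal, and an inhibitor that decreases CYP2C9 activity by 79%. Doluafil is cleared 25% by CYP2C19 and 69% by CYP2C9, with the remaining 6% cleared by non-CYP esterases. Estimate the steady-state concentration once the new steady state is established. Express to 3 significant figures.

91.2 μmol/L

CYP2C19: 0.25 × 0.33 = 0.0825
CYP2C9: 0.69 × 0.21 = 0.1449
Other: 0.06 (unchanged)
New clearance relative to baseline: 0.0825 + 0.1449 + 0.06 = 0.2874.
Steady-state concentration ∝ 1/CL: new value = 26.2 / 0.2874 = 91.2 μmol/L.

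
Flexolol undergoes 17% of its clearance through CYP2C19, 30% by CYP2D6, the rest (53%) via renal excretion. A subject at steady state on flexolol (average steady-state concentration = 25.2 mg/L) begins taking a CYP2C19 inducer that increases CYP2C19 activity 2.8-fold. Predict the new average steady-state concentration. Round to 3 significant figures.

The CYP2C19 pathway (17% of clearance) increases to 2.8× activity: 0.17 × 2.8 = 0.476.
CYP2D6 (30%) and the residual 53% are unaffected.
New clearance relative to baseline: 0.476 + 0.3 + 0.53 = 1.306.
Average steady-state concentration ∝ 1/CL, so new value = 25.2 / 1.306 = 19.3 mg/L.

19.3 mg/L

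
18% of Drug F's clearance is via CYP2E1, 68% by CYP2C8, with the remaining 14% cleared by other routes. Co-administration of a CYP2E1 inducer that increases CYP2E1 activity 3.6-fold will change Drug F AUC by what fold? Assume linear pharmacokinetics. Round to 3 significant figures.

The CYP2E1 pathway (18% of clearance) is boosted to 3.6× activity: 0.18 × 3.6 = 0.648.
CYP2C8 (68%) and the residual 14% are unaffected.
Relative clearance = 0.648 + 0.68 + 0.14 = 1.468.
AUC ratio = CL_old/CL_new = 1 / 1.468 = 0.681.

0.681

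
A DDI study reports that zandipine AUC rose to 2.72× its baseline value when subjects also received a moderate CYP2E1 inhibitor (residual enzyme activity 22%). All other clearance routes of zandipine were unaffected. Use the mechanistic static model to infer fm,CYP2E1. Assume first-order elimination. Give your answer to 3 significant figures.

0.811

Write x for the fraction cleared via CYP2E1. The observed AUC change means clearance fell to 1/2.72 = 0.3676 of baseline.
Only the CYP2E1 route changed, so 0.3676 = x·0.22 + (1 − x), giving x = 0.811.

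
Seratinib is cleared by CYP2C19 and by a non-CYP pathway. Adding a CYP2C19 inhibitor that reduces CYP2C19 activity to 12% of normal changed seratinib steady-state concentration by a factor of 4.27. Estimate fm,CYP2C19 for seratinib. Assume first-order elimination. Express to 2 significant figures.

0.87

Let fm be the CYP2C19 fraction. New clearance relative to baseline = fm × 0.12 + (1 − fm).
Steady-state concentration ratio = 1 / (new CL fraction), so new CL fraction = 1 / 4.27 = 0.2342.
fm × 0.12 + 1 − fm = 0.2342  ⇒  fm × (0.12 − 1) = −0.7658  ⇒  fm = 0.87.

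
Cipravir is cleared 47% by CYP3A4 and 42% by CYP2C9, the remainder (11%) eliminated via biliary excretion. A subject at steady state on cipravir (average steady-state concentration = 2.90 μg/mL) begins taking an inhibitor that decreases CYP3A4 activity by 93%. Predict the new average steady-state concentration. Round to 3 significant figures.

5.15 μg/mL

CYP3A4: 0.47 × 0.07 = 0.0329
CYP2C9: 0.42 (unchanged)
Other: 0.11 (unchanged)
CL_new/CL_old = 0.0329 + 0.42 + 0.11 = 0.5629.
Average steady-state concentration ∝ 1/CL, so new value = 2.90 / 0.5629 = 5.15 μg/mL.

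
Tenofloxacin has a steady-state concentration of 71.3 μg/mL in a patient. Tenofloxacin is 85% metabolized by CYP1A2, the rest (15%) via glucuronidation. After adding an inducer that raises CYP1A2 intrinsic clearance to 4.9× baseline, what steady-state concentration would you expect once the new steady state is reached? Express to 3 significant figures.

The CYP1A2 pathway (85% of clearance) increases to 4.9× activity: 0.85 × 4.9 = 4.165.
Non-CYP routes (15%) are unchanged.
CL_new/CL_old = 4.165 + 0.15 = 4.315.
Steady-state concentration ∝ 1/CL, so new value = 71.3 / 4.315 = 16.5 μg/mL.

16.5 μg/mL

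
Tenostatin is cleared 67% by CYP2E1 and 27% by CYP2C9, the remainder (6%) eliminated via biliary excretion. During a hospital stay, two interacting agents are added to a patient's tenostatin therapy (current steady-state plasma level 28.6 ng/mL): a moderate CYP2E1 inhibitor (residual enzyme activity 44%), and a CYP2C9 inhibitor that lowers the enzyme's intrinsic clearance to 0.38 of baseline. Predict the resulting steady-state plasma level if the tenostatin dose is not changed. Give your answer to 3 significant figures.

The CYP2E1 pathway (67% of clearance) is reduced to 0.44× activity: 0.67 × 0.44 = 0.2948.
The CYP2C9 pathway (27% of clearance) falls to 0.38× activity: 0.27 × 0.38 = 0.1026.
Non-CYP routes (6%) are unchanged.
Relative clearance = 0.2948 + 0.1026 + 0.06 = 0.4574.
Steady-state plasma level ∝ 1/CL: new value = 28.6 / 0.4574 = 62.5 ng/mL.

62.5 ng/mL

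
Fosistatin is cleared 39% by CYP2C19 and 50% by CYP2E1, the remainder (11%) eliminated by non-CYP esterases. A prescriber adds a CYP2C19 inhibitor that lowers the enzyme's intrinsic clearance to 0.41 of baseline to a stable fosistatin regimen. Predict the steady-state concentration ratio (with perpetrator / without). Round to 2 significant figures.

1.3

The CYP2C19 pathway (39% of clearance) drops to 0.41× activity: 0.39 × 0.41 = 0.1599.
CYP2E1 (50%) and the residual 11% are unaffected.
CL_new/CL_old = 0.1599 + 0.5 + 0.11 = 0.7699.
Since steady-state concentration ∝ 1/CL, the ratio is 1 / 0.7699 = 1.3.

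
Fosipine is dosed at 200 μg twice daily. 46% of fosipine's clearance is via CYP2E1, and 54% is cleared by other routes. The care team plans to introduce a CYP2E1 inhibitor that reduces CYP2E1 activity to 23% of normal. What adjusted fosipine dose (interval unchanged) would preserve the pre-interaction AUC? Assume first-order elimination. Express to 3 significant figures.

CYP2E1: 0.46 × 0.23 = 0.1058
Other: 0.54 (unchanged)
Relative clearance = 0.1058 + 0.54 = 0.6458.
Exposure is unchanged when dose changes in proportion to clearance. New dose = 200 μg × 0.6458 = 129 μg.

129 μg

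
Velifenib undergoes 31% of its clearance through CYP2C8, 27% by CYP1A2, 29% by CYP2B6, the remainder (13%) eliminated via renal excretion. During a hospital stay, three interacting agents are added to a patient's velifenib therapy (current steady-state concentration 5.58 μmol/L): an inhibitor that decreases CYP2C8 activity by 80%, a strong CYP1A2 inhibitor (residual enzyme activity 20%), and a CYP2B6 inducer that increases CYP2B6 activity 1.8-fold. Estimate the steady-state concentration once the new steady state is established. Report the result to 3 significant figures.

7.27 μmol/L

CYP2C8: 0.31 × 0.2 = 0.062
CYP1A2: 0.27 × 0.2 = 0.054
CYP2B6: 0.29 × 1.8 = 0.522
Other: 0.13 (unchanged)
Relative clearance = 0.062 + 0.054 + 0.522 + 0.13 = 0.768.
Dividing the baseline by the relative clearance: 5.58 / 0.768 = 7.27 μmol/L.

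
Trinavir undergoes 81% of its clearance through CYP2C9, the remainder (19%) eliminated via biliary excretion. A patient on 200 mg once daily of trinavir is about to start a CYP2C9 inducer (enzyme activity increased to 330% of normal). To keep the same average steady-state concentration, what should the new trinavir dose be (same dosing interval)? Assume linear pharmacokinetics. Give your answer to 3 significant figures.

The CYP2C9 pathway (81% of clearance) increases to 3.3× activity: 0.81 × 3.3 = 2.673.
Non-CYP routes (19%) are unchanged.
Relative clearance = 2.673 + 0.19 = 2.863.
To maintain the same steady-state level, dose must scale with clearance: new dose = 200 × 2.863 = 573 mg.

573 mg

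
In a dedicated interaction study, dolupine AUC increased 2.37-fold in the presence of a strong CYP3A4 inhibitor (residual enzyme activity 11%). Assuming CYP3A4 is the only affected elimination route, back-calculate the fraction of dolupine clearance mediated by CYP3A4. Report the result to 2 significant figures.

0.65

CL'/CL = 1 / 2.37 = 0.4219
0.11·fm + (1 − fm) = 0.4219
fm = (0.4219 − 1) / (0.11 − 1) = 0.65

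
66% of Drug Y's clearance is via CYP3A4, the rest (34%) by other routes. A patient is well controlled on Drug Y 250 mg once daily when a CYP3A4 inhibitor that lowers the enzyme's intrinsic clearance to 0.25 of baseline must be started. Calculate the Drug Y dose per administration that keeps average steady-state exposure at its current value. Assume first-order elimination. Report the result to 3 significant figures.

126 mg

The CYP3A4 pathway (66% of clearance) is reduced to 0.25× activity: 0.66 × 0.25 = 0.165.
Non-CYP routes (34%) are unchanged.
New clearance relative to baseline: 0.165 + 0.34 = 0.505.
To maintain the same steady-state level, dose must scale with clearance: new dose = 250 × 0.505 = 126 mg.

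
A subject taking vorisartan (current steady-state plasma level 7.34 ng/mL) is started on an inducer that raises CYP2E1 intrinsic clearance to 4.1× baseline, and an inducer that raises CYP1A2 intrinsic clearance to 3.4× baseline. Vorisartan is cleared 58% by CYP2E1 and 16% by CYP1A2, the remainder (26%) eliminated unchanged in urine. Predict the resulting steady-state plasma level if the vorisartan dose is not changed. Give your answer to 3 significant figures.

CYP2E1: 0.58 × 4.1 = 2.378
CYP1A2: 0.16 × 3.4 = 0.544
Other: 0.26 (unchanged)
CL_new/CL_old = 2.378 + 0.544 + 0.26 = 3.182.
New steady-state plasma level = 7.34 / 3.182 = 2.31 ng/mL (concentration scales inversely with clearance).

2.31 ng/mL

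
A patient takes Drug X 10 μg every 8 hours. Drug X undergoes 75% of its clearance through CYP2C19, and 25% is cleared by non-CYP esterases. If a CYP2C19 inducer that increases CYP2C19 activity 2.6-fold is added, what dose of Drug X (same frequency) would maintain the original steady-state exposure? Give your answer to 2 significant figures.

22 μg

CYP2C19: 0.75 × 2.6 = 1.95
Other: 0.25 (unchanged)
New clearance relative to baseline: 1.95 + 0.25 = 2.2.
To maintain the same steady-state level, dose must scale with clearance: new dose = 10 × 2.2 = 22 μg.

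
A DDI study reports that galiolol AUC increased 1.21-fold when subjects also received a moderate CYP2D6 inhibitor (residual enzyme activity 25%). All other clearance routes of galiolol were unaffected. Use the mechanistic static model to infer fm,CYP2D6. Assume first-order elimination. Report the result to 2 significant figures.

CL'/CL = 1 / 1.21 = 0.8264
0.25·fm + (1 − fm) = 0.8264
fm = (0.8264 − 1) / (0.25 − 1) = 0.23

0.23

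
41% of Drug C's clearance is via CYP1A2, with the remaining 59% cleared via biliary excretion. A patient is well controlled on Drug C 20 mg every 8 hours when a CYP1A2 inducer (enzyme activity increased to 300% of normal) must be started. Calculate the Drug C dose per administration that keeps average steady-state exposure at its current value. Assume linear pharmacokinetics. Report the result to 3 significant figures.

The CYP1A2 pathway (41% of clearance) increases to 3× activity: 0.41 × 3 = 1.23.
The remaining 59% of clearance is unaffected.
CL_new/CL_old = 1.23 + 0.59 = 1.82.
To maintain the same steady-state level, dose must scale with clearance: new dose = 20 × 1.82 = 36.4 mg.

36.4 mg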